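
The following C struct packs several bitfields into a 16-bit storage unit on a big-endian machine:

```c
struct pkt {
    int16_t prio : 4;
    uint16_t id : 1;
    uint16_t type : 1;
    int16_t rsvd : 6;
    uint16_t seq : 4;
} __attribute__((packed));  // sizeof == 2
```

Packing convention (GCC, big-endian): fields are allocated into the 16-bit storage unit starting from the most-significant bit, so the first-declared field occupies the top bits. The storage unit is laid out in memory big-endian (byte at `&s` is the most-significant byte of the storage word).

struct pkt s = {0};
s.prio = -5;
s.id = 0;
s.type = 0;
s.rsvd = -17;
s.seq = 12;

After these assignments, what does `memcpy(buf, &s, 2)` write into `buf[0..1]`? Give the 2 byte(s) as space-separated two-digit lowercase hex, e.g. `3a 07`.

b2 fc

prio (4b) val=-5 bits=0xb at bit 12: 0xb000
id (1b) val=0 bits=0x0 at bit 11: 0xb000
type (1b) val=0 bits=0x0 at bit 10: 0xb000
rsvd (6b) val=-17 bits=0x2f at bit 4: 0xb2f0
seq (4b) val=12 bits=0xc at bit 0: 0xb2fc
word = 0xb2fc → big-endian bytes:
  [0]=0xb2  [1]=0xfc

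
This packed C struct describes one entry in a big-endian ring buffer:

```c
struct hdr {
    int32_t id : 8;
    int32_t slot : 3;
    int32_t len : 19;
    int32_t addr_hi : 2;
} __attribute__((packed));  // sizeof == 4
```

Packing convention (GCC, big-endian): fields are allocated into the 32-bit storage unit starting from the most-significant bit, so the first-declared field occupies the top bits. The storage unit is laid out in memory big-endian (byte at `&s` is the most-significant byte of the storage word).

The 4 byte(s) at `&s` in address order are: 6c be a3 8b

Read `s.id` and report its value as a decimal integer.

108

[0]=0x6c [1]=0xbe [2]=0xa3 [3]=0x8b (big-endian) → word 0x6cbea38b
id:8 @ bit 24 → (0x6cbea38b>>24)&0xff = 0x6c  ←
slot:3 @ bit 21 → (0x6cbea38b>>21)&0x7 = 0x5
len:19 @ bit 2 → (0x6cbea38b>>2)&0x7ffff = 0x7a8e2
addr_hi:2 @ bit 0 → (0x6cbea38b>>0)&0x3 = 0x3
id signed 8b, MSB=0: value = 108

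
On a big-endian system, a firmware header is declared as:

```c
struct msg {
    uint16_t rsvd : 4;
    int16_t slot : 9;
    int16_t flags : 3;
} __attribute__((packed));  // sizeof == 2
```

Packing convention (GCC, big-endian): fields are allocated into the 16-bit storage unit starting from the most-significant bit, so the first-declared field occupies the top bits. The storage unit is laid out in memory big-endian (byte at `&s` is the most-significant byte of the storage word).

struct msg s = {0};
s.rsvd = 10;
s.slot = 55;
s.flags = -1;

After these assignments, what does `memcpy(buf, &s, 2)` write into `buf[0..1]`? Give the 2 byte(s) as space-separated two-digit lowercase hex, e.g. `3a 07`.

[12+:4] rsvd=10 & 0xf = 0xa; word=0xa000
[3+:9] slot=55 & 0x1ff = 0x37; word=0xa1b8
[0+:3] flags=-1 & 0x7 = 0x7; word=0xa1bf
word = 0xa1bf → big-endian bytes:
  [0]=0xa1  [1]=0xbf

a1 bf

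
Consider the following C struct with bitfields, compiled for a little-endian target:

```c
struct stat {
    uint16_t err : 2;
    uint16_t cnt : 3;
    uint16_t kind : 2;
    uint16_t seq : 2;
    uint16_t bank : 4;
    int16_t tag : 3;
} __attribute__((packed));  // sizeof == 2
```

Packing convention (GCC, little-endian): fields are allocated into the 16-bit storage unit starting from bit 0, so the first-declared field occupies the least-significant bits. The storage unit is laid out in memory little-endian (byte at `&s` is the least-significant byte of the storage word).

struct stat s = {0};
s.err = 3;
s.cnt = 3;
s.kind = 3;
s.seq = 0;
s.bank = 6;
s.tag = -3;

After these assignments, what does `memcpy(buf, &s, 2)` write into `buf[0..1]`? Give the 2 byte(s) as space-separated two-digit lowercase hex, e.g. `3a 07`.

err:2 = 3 → 0x3 << 0 → word 0x0003
cnt:3 = 3 → 0x3 << 2 → word 0x000f
kind:2 = 3 → 0x3 << 5 → word 0x006f
seq:2 = 0 → 0x0 << 7 → word 0x006f
bank:4 = 6 → 0x6 << 9 → word 0x0c6f
tag:3 = -3 → 0x5 << 13 → word 0xac6f
word = 0xac6f → little-endian bytes:
  [0]=0x6f  [1]=0xac

6f ac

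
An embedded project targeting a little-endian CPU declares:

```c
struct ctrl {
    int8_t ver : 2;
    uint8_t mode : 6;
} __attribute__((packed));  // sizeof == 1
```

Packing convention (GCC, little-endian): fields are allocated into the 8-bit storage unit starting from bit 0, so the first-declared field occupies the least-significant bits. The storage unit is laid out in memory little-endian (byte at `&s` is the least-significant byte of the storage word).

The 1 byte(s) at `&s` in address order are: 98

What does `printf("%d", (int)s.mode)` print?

[0]=0x98 (little-endian) → word 0x98
ver [0+:2] = (word>>0) & 0x3 = 0
mode [2+:6] = (word>>2) & 0x3f = 38  ←

38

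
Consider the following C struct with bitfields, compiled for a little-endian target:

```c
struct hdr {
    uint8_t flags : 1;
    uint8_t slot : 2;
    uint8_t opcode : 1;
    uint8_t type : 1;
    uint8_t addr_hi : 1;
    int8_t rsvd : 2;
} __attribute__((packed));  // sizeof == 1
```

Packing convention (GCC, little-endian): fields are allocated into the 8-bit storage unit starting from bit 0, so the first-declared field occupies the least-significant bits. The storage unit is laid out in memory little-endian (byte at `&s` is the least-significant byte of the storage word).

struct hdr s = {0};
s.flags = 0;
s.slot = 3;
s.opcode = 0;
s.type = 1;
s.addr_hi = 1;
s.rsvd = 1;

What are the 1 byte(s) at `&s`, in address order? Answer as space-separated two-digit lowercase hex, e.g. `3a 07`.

flags:1 = 0 → 0x0 << 0 → word 0x00
slot:2 = 3 → 0x3 << 1 → word 0x06
opcode:1 = 0 → 0x0 << 3 → word 0x06
type:1 = 1 → 0x1 << 4 → word 0x16
addr_hi:1 = 1 → 0x1 << 5 → word 0x36
rsvd:2 = 1 → 0x1 << 6 → word 0x76
word = 0x76 → little-endian bytes:
  [0]=0x76

76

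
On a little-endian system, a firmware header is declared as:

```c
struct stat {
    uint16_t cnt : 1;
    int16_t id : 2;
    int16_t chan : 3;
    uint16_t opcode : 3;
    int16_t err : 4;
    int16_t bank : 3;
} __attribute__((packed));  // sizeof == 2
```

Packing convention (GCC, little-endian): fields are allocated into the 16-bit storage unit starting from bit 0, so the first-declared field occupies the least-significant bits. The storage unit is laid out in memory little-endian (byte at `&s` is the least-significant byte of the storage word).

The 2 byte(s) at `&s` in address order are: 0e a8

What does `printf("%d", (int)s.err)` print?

[0]=0x0e [1]=0xa8 (little-endian) → word 0xa80e
cnt:1 @ bit 0 → (0xa80e>>0)&0x1 = 0x0
id:2 @ bit 1 → (0xa80e>>1)&0x3 = 0x3
chan:3 @ bit 3 → (0xa80e>>3)&0x7 = 0x1
opcode:3 @ bit 6 → (0xa80e>>6)&0x7 = 0x0
err:4 @ bit 9 → (0xa80e>>9)&0xf = 0x4  ←
bank:3 @ bit 13 → (0xa80e>>13)&0x7 = 0x5
err signed 4b, MSB=0: value = 4

4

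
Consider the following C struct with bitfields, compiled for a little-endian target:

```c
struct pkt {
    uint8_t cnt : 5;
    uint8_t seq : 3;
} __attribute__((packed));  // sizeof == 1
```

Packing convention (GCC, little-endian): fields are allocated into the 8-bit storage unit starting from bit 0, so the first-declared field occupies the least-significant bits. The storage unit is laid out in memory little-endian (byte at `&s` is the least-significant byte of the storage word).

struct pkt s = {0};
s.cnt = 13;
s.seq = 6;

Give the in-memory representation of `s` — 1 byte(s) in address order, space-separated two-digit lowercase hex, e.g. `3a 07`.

cd

[0+:5] cnt=13 & 0x1f = 0xd; word=0x0d
[5+:3] seq=6 & 0x7 = 0x6; word=0xcd
word = 0xcd → little-endian bytes:
  [0]=0xcd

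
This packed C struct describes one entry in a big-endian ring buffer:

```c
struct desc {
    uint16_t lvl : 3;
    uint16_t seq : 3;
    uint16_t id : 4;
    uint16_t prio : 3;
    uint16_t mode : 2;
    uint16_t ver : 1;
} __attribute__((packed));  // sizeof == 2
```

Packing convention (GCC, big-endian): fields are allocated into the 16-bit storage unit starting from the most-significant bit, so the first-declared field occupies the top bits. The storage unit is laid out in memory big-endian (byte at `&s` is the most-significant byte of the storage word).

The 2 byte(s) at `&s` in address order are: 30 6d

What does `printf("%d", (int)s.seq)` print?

[0]=0x30 [1]=0x6d (big-endian) → word 0x306d
lvl:3 @ bit 13 → (0x306d>>13)&0x7 = 0x1
seq:3 @ bit 10 → (0x306d>>10)&0x7 = 0x4  ←
id:4 @ bit 6 → (0x306d>>6)&0xf = 0x1
prio:3 @ bit 3 → (0x306d>>3)&0x7 = 0x5
mode:2 @ bit 1 → (0x306d>>1)&0x3 = 0x2
ver:1 @ bit 0 → (0x306d>>0)&0x1 = 0x1

4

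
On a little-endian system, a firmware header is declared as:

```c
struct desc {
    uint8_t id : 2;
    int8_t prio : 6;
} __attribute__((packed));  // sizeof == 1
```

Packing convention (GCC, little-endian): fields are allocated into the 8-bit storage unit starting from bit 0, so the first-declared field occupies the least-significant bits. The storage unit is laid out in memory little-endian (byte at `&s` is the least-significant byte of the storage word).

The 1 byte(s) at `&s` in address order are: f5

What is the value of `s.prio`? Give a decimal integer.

[0]=0xf5 (little-endian) → word 0xf5
id [0+:2] = (word>>0) & 0x3 = 1
prio [2+:6] = (word>>2) & 0x3f = 61  ←
prio signed 6b, MSB=1: 61 - 64 = -3

-3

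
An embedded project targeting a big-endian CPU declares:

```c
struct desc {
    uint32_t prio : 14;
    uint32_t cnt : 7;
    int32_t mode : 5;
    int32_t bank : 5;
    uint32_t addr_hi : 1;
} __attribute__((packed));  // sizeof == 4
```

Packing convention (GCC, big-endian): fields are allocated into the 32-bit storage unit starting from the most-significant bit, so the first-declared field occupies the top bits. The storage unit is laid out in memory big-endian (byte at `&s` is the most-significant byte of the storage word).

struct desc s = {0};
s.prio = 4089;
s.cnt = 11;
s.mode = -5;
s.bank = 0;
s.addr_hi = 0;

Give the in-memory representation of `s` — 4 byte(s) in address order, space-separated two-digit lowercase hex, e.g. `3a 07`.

3f e4 5e c0

prio (14b) val=4089 bits=0xff9 at bit 18: 0x3fe40000
cnt (7b) val=11 bits=0xb at bit 11: 0x3fe45800
mode (5b) val=-5 bits=0x1b at bit 6: 0x3fe45ec0
bank (5b) val=0 bits=0x0 at bit 1: 0x3fe45ec0
addr_hi (1b) val=0 bits=0x0 at bit 0: 0x3fe45ec0
word = 0x3fe45ec0 → big-endian bytes:
  [0]=0x3f  [1]=0xe4  [2]=0x5e  [3]=0xc0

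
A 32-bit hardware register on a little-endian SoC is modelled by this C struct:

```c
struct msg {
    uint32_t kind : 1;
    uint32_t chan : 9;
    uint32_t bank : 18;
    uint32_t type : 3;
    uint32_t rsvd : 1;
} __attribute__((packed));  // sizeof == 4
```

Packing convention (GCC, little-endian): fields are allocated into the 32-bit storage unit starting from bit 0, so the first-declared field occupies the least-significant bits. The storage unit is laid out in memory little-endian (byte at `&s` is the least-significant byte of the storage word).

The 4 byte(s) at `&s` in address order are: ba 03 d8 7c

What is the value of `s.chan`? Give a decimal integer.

477

[0]=0xba [1]=0x03 [2]=0xd8 [3]=0x7c (little-endian) → word 0x7cd803ba
kind [0+:1] = (word>>0) & 0x1 = 0
chan [1+:9] = (word>>1) & 0x1ff = 477  ←
bank [10+:18] = (word>>10) & 0x3ffff = 210432
type [28+:3] = (word>>28) & 0x7 = 7
rsvd [31+:1] = (word>>31) & 0x1 = 0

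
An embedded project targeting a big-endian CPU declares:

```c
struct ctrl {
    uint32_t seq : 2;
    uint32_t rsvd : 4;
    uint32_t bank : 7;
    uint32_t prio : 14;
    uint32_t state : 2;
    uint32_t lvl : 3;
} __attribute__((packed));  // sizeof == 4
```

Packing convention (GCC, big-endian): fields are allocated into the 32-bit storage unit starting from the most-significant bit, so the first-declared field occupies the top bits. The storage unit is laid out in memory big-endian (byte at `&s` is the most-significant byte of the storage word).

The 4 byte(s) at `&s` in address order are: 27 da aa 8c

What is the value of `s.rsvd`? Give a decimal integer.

9

[0]=0x27 [1]=0xda [2]=0xaa [3]=0x8c (big-endian) → word 0x27daaa8c
seq:2 @ bit 30 → (0x27daaa8c>>30)&0x3 = 0x0
rsvd:4 @ bit 26 → (0x27daaa8c>>26)&0xf = 0x9  ←
bank:7 @ bit 19 → (0x27daaa8c>>19)&0x7f = 0x7b
prio:14 @ bit 5 → (0x27daaa8c>>5)&0x3fff = 0x1554
state:2 @ bit 3 → (0x27daaa8c>>3)&0x3 = 0x1
lvl:3 @ bit 0 → (0x27daaa8c>>0)&0x7 = 0x4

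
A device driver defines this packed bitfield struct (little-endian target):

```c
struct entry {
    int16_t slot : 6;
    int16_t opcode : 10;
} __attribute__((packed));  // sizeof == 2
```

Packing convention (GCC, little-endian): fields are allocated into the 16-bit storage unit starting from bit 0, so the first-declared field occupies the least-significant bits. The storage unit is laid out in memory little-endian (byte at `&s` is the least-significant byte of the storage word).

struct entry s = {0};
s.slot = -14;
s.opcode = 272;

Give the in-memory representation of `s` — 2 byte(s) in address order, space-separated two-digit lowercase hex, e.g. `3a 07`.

32 44

slot (6b) val=-14 bits=0x32 at bit 0: 0x0032
opcode (10b) val=272 bits=0x110 at bit 6: 0x4432
word = 0x4432 → little-endian bytes:
  [0]=0x32  [1]=0x44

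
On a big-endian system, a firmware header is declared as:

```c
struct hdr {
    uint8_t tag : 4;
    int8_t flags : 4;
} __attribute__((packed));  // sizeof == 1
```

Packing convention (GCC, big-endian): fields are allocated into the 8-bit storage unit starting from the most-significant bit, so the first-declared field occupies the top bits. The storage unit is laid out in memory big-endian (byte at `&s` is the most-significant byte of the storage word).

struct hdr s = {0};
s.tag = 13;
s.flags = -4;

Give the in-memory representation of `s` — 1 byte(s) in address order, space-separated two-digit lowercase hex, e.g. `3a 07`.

[4+:4] tag=13 & 0xf = 0xd; word=0xd0
[0+:4] flags=-4 & 0xf = 0xc; word=0xdc
word = 0xdc → big-endian bytes:
  [0]=0xdc

dc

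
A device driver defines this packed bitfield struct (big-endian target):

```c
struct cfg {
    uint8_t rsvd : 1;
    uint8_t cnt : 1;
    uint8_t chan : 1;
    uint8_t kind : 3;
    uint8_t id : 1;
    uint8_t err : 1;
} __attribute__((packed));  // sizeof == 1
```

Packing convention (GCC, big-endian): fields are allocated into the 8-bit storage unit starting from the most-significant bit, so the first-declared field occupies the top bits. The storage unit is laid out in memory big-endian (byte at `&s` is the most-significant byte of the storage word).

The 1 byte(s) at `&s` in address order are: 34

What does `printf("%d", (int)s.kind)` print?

5

[0]=0x34 (big-endian) → word 0x34
rsvd:1 @ bit 7 → (0x34>>7)&0x1 = 0x0
cnt:1 @ bit 6 → (0x34>>6)&0x1 = 0x0
chan:1 @ bit 5 → (0x34>>5)&0x1 = 0x1
kind:3 @ bit 2 → (0x34>>2)&0x7 = 0x5  ←
id:1 @ bit 1 → (0x34>>1)&0x1 = 0x0
err:1 @ bit 0 → (0x34>>0)&0x1 = 0x0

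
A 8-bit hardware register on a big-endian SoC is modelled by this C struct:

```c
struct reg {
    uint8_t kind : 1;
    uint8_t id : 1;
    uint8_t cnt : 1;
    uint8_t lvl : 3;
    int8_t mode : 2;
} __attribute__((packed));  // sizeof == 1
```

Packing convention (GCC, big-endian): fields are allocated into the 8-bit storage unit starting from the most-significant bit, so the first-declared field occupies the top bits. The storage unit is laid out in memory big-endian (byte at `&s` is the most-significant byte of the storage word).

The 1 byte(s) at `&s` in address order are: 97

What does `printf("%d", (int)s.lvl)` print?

[0]=0x97 (big-endian) → word 0x97
kind [7+:1] = (word>>7) & 0x1 = 1
id [6+:1] = (word>>6) & 0x1 = 0
cnt [5+:1] = (word>>5) & 0x1 = 0
lvl [2+:3] = (word>>2) & 0x7 = 5  ←
mode [0+:2] = (word>>0) & 0x3 = 3

5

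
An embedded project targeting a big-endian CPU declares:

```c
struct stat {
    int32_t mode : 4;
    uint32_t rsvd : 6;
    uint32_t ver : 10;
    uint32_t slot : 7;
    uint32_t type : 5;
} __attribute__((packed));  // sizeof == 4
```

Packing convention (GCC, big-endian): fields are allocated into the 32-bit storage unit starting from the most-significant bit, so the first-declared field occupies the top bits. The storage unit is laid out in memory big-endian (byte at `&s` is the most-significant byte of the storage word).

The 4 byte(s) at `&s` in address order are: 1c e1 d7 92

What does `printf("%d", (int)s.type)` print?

18

[0]=0x1c [1]=0xe1 [2]=0xd7 [3]=0x92 (big-endian) → word 0x1ce1d792
mode:4 @ bit 28 → (0x1ce1d792>>28)&0xf = 0x1
rsvd:6 @ bit 22 → (0x1ce1d792>>22)&0x3f = 0x33
ver:10 @ bit 12 → (0x1ce1d792>>12)&0x3ff = 0x21d
slot:7 @ bit 5 → (0x1ce1d792>>5)&0x7f = 0x3c
type:5 @ bit 0 → (0x1ce1d792>>0)&0x1f = 0x12  ←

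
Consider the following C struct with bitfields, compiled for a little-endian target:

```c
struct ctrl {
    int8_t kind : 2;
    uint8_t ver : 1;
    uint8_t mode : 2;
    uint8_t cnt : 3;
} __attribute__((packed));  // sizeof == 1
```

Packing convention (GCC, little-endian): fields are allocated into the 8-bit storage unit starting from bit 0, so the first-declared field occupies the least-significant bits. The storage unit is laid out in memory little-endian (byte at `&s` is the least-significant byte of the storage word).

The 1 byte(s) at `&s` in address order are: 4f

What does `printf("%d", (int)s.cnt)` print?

[0]=0x4f (little-endian) → word 0x4f
kind [0+:2] = (word>>0) & 0x3 = 3
ver [2+:1] = (word>>2) & 0x1 = 1
mode [3+:2] = (word>>3) & 0x3 = 1
cnt [5+:3] = (word>>5) & 0x7 = 2  ←

2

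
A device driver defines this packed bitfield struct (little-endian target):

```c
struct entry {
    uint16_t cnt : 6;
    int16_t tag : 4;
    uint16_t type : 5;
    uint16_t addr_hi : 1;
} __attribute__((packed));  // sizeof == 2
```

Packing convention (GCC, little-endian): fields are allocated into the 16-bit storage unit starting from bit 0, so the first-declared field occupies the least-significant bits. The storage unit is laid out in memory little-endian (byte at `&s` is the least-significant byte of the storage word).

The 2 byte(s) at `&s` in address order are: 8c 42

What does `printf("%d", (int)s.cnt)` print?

[0]=0x8c [1]=0x42 (little-endian) → word 0x428c
cnt:6 @ bit 0 → (0x428c>>0)&0x3f = 0xc  ←
tag:4 @ bit 6 → (0x428c>>6)&0xf = 0xa
type:5 @ bit 10 → (0x428c>>10)&0x1f = 0x10
addr_hi:1 @ bit 15 → (0x428c>>15)&0x1 = 0x0

12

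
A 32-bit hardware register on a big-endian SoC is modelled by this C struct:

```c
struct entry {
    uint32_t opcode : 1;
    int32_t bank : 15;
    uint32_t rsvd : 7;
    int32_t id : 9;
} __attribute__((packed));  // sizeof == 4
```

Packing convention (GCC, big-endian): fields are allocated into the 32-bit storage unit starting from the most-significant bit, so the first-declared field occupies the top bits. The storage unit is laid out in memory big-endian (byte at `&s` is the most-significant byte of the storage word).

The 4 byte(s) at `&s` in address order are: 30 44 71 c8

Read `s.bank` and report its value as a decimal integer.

[0]=0x30 [1]=0x44 [2]=0x71 [3]=0xc8 (big-endian) → word 0x304471c8
opcode [31+:1] = (word>>31) & 0x1 = 0
bank [16+:15] = (word>>16) & 0x7fff = 12356  ←
rsvd [9+:7] = (word>>9) & 0x7f = 56
id [0+:9] = (word>>0) & 0x1ff = 456
bank signed 15b, MSB=0: value = 12356

12356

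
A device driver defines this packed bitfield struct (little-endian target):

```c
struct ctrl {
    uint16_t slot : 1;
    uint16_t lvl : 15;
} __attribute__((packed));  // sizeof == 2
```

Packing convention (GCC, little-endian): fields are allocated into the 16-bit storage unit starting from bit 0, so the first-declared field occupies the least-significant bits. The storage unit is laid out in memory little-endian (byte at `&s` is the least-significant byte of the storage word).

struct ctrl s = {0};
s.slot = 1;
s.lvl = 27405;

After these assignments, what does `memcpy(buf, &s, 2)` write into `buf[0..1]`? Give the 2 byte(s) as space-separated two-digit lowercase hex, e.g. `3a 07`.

slot:1 = 1 → 0x1 << 0 → word 0x0001
lvl:15 = 27405 → 0x6b0d << 1 → word 0xd61b
word = 0xd61b → little-endian bytes:
  [0]=0x1b  [1]=0xd6

1b d6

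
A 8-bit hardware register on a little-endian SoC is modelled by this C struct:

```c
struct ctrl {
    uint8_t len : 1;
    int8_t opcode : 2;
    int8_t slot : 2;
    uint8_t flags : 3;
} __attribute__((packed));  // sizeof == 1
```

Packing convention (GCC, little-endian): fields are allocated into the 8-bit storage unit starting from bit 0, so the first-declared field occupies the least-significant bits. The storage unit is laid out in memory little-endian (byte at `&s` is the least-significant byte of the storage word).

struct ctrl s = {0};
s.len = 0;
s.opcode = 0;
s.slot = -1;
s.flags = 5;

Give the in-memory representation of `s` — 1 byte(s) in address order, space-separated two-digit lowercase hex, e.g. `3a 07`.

b8

len (1b) val=0 bits=0x0 at bit 0: 0x00
opcode (2b) val=0 bits=0x0 at bit 1: 0x00
slot (2b) val=-1 bits=0x3 at bit 3: 0x18
flags (3b) val=5 bits=0x5 at bit 5: 0xb8
word = 0xb8 → little-endian bytes:
  [0]=0xb8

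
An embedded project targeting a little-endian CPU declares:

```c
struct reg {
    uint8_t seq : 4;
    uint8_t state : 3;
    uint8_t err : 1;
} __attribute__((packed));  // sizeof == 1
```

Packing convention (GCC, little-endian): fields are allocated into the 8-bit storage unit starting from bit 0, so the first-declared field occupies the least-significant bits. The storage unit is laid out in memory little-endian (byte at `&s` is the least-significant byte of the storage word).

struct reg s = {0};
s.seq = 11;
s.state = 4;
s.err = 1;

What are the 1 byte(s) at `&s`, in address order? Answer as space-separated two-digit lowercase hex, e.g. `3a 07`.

cb

[0+:4] seq=11 & 0xf = 0xb; word=0x0b
[4+:3] state=4 & 0x7 = 0x4; word=0x4b
[7+:1] err=1 & 0x1 = 0x1; word=0xcb
word = 0xcb → little-endian bytes:
  [0]=0xcb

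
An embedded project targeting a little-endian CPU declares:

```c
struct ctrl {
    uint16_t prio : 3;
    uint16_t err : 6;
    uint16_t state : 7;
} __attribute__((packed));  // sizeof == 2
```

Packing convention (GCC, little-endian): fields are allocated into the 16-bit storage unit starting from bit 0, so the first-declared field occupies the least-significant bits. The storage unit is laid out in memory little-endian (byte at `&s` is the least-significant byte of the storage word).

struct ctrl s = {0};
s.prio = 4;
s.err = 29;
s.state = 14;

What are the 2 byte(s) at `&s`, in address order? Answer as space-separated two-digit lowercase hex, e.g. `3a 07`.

prio:3 = 4 → 0x4 << 0 → word 0x0004
err:6 = 29 → 0x1d << 3 → word 0x00ec
state:7 = 14 → 0xe << 9 → word 0x1cec
word = 0x1cec → little-endian bytes:
  [0]=0xec  [1]=0x1c

ec 1c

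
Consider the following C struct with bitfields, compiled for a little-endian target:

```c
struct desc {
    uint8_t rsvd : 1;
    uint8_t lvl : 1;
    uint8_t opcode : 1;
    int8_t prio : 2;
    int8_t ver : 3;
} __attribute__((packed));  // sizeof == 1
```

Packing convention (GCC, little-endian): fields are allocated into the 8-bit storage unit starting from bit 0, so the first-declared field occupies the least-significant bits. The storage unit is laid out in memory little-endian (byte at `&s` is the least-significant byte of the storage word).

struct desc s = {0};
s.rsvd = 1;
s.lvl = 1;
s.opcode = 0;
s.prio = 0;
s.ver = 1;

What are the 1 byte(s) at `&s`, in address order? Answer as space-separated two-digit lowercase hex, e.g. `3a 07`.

23

[0+:1] rsvd=1 & 0x1 = 0x1; word=0x01
[1+:1] lvl=1 & 0x1 = 0x1; word=0x03
[2+:1] opcode=0 & 0x1 = 0x0; word=0x03
[3+:2] prio=0 & 0x3 = 0x0; word=0x03
[5+:3] ver=1 & 0x7 = 0x1; word=0x23
word = 0x23 → little-endian bytes:
  [0]=0x23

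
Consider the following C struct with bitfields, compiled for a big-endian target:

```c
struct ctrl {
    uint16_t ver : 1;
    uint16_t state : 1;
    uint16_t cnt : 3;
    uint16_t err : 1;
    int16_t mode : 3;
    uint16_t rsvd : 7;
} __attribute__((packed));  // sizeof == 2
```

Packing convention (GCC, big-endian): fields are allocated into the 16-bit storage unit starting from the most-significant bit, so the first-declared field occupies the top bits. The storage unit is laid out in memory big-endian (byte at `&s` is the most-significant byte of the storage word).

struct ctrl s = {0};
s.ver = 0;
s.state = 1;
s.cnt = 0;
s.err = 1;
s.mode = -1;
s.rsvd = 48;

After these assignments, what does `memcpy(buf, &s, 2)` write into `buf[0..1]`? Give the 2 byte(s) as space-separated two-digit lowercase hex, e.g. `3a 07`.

ver:1 = 0 → 0x0 << 15 → word 0x0000
state:1 = 1 → 0x1 << 14 → word 0x4000
cnt:3 = 0 → 0x0 << 11 → word 0x4000
err:1 = 1 → 0x1 << 10 → word 0x4400
mode:3 = -1 → 0x7 << 7 → word 0x4780
rsvd:7 = 48 → 0x30 << 0 → word 0x47b0
word = 0x47b0 → big-endian bytes:
  [0]=0x47  [1]=0xb0

47 b0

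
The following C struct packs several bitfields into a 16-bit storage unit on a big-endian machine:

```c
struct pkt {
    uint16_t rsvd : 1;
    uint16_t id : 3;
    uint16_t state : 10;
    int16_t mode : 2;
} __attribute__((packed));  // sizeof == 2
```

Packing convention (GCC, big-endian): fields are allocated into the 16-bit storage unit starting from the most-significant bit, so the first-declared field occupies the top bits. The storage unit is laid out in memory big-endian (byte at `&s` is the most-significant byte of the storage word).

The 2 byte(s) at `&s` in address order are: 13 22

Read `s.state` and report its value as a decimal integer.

[0]=0x13 [1]=0x22 (big-endian) → word 0x1322
rsvd [15+:1] = (word>>15) & 0x1 = 0
id [12+:3] = (word>>12) & 0x7 = 1
state [2+:10] = (word>>2) & 0x3ff = 200  ←
mode [0+:2] = (word>>0) & 0x3 = 2

200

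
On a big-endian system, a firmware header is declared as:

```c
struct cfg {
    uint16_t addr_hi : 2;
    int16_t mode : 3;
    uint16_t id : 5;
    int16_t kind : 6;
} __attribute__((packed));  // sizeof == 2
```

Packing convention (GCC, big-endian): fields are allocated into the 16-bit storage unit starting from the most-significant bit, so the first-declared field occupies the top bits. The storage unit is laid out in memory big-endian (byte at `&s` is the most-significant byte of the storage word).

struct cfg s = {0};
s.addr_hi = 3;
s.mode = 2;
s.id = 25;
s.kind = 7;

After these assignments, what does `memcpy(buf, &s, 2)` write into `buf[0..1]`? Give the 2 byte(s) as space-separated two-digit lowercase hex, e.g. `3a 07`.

d6 47

[14+:2] addr_hi=3 & 0x3 = 0x3; word=0xc000
[11+:3] mode=2 & 0x7 = 0x2; word=0xd000
[6+:5] id=25 & 0x1f = 0x19; word=0xd640
[0+:6] kind=7 & 0x3f = 0x7; word=0xd647
word = 0xd647 → big-endian bytes:
  [0]=0xd6  [1]=0x47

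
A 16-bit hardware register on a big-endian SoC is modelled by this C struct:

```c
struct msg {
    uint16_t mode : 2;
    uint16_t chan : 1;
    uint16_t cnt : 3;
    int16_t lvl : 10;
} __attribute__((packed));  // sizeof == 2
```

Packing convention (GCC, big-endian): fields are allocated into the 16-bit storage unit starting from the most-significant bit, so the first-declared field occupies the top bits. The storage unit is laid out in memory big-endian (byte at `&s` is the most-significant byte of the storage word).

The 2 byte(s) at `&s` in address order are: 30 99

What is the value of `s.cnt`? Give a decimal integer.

[0]=0x30 [1]=0x99 (big-endian) → word 0x3099
mode [14+:2] = (word>>14) & 0x3 = 0
chan [13+:1] = (word>>13) & 0x1 = 1
cnt [10+:3] = (word>>10) & 0x7 = 4  ←
lvl [0+:10] = (word>>0) & 0x3ff = 153

4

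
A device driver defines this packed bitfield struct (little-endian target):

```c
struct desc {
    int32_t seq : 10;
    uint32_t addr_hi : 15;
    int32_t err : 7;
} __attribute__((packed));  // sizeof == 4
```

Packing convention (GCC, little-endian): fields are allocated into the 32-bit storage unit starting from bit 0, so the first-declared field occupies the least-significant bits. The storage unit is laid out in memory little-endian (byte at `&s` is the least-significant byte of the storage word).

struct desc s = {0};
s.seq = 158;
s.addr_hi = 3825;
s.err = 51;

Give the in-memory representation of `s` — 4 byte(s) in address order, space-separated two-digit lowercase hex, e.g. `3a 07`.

9e c4 3b 66

seq:10 = 158 → 0x9e << 0 → word 0x0000009e
addr_hi:15 = 3825 → 0xef1 << 10 → word 0x003bc49e
err:7 = 51 → 0x33 << 25 → word 0x663bc49e
word = 0x663bc49e → little-endian bytes:
  [0]=0x9e  [1]=0xc4  [2]=0x3b  [3]=0x66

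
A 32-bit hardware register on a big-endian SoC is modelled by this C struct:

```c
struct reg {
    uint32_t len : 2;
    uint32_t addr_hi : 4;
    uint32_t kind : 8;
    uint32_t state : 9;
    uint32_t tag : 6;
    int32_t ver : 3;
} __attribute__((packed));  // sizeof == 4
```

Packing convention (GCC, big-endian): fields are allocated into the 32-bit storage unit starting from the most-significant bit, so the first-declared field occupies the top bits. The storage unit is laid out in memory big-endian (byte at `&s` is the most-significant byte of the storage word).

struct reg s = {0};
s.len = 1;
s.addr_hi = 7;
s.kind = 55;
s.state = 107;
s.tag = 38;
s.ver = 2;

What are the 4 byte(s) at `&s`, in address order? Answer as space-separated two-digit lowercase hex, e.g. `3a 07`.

len (2b) val=1 bits=0x1 at bit 30: 0x40000000
addr_hi (4b) val=7 bits=0x7 at bit 26: 0x5c000000
kind (8b) val=55 bits=0x37 at bit 18: 0x5cdc0000
state (9b) val=107 bits=0x6b at bit 9: 0x5cdcd600
tag (6b) val=38 bits=0x26 at bit 3: 0x5cdcd730
ver (3b) val=2 bits=0x2 at bit 0: 0x5cdcd732
word = 0x5cdcd732 → big-endian bytes:
  [0]=0x5c  [1]=0xdc  [2]=0xd7  [3]=0x32

5c dc d7 32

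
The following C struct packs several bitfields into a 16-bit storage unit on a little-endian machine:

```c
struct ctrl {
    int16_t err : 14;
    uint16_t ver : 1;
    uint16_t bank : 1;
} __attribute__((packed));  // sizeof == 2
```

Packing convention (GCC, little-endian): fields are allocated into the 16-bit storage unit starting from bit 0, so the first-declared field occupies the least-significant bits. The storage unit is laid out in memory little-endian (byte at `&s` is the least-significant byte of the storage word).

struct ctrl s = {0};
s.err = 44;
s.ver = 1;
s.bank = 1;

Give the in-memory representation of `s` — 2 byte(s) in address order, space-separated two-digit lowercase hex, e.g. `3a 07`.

err (14b) val=44 bits=0x2c at bit 0: 0x002c
ver (1b) val=1 bits=0x1 at bit 14: 0x402c
bank (1b) val=1 bits=0x1 at bit 15: 0xc02c
word = 0xc02c → little-endian bytes:
  [0]=0x2c  [1]=0xc0

2c c0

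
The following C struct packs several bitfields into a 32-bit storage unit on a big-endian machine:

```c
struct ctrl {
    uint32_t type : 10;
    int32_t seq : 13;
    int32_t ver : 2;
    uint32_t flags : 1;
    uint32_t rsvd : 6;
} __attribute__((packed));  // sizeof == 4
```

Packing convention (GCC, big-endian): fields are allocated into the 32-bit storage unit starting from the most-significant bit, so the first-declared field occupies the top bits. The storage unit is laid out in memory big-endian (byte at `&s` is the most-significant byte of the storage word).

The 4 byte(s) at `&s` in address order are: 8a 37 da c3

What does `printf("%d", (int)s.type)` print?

[0]=0x8a [1]=0x37 [2]=0xda [3]=0xc3 (big-endian) → word 0x8a37dac3
type [22+:10] = (word>>22) & 0x3ff = 552  ←
seq [9+:13] = (word>>9) & 0x1fff = 7149
ver [7+:2] = (word>>7) & 0x3 = 1
flags [6+:1] = (word>>6) & 0x1 = 1
rsvd [0+:6] = (word>>0) & 0x3f = 3

552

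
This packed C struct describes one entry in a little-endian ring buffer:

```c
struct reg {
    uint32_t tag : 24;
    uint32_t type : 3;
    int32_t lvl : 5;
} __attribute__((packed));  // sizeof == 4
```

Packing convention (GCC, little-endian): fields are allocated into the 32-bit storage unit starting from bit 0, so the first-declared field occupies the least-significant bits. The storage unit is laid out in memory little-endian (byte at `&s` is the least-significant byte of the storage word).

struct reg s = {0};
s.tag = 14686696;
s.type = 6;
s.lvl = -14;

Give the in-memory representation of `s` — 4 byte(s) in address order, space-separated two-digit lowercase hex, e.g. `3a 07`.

tag (24b) val=14686696 bits=0xe019e8 at bit 0: 0x00e019e8
type (3b) val=6 bits=0x6 at bit 24: 0x06e019e8
lvl (5b) val=-14 bits=0x12 at bit 27: 0x96e019e8
word = 0x96e019e8 → little-endian bytes:
  [0]=0xe8  [1]=0x19  [2]=0xe0  [3]=0x96

e8 19 e0 96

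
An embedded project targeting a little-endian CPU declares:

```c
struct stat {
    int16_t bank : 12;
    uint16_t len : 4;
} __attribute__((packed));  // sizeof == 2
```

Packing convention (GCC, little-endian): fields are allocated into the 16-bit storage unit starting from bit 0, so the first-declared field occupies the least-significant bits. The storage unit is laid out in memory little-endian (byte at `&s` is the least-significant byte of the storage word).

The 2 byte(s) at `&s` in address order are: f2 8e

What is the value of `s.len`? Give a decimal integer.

8

[0]=0xf2 [1]=0x8e (little-endian) → word 0x8ef2
bank [0+:12] = (word>>0) & 0xfff = 3826
len [12+:4] = (word>>12) & 0xf = 8  ←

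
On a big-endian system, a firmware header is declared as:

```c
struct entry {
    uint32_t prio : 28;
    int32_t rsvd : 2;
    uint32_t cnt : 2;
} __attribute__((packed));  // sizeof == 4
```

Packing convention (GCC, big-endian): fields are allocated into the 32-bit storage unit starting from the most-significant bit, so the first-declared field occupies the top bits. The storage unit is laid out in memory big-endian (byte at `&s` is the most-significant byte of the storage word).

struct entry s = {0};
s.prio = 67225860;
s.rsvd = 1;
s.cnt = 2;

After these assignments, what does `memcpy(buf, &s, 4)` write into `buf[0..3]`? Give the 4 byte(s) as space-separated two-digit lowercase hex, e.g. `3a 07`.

prio (28b) val=67225860 bits=0x401c904 at bit 4: 0x401c9040
rsvd (2b) val=1 bits=0x1 at bit 2: 0x401c9044
cnt (2b) val=2 bits=0x2 at bit 0: 0x401c9046
word = 0x401c9046 → big-endian bytes:
  [0]=0x40  [1]=0x1c  [2]=0x90  [3]=0x46

40 1c 90 46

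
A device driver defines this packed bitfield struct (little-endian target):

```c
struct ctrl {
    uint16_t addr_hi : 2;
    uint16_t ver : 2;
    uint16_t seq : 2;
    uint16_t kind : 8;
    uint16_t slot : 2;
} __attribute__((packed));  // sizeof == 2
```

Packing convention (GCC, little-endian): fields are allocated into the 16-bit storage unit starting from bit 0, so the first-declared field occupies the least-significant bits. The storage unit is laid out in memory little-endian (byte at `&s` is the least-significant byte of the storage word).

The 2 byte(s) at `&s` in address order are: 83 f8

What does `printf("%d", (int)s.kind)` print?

226

[0]=0x83 [1]=0xf8 (little-endian) → word 0xf883
addr_hi [0+:2] = (word>>0) & 0x3 = 3
ver [2+:2] = (word>>2) & 0x3 = 0
seq [4+:2] = (word>>4) & 0x3 = 0
kind [6+:8] = (word>>6) & 0xff = 226  ←
slot [14+:2] = (word>>14) & 0x3 = 3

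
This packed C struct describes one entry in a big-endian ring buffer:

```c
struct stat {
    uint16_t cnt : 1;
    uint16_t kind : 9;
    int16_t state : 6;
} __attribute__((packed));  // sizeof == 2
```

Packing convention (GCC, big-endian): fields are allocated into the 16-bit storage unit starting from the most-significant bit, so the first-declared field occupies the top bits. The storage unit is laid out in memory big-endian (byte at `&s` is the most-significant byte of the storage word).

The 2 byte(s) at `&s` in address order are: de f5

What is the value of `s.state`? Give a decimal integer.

-11

[0]=0xde [1]=0xf5 (big-endian) → word 0xdef5
cnt [15+:1] = (word>>15) & 0x1 = 1
kind [6+:9] = (word>>6) & 0x1ff = 379
state [0+:6] = (word>>0) & 0x3f = 53  ←
state signed 6b, MSB=1: 53 - 64 = -11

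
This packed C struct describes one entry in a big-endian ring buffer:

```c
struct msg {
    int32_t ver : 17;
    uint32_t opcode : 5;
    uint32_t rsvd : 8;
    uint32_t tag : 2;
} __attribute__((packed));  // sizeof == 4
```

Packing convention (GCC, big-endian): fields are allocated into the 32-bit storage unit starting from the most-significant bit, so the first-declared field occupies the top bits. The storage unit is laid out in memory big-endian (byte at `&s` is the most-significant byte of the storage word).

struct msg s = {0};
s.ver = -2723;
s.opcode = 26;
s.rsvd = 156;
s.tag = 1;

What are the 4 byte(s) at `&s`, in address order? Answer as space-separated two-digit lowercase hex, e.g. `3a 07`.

[15+:17] ver=-2723 & 0x1ffff = 0x1f55d; word=0xfaae8000
[10+:5] opcode=26 & 0x1f = 0x1a; word=0xfaaee800
[2+:8] rsvd=156 & 0xff = 0x9c; word=0xfaaeea70
[0+:2] tag=1 & 0x3 = 0x1; word=0xfaaeea71
word = 0xfaaeea71 → big-endian bytes:
  [0]=0xfa  [1]=0xae  [2]=0xea  [3]=0x71

fa ae ea 71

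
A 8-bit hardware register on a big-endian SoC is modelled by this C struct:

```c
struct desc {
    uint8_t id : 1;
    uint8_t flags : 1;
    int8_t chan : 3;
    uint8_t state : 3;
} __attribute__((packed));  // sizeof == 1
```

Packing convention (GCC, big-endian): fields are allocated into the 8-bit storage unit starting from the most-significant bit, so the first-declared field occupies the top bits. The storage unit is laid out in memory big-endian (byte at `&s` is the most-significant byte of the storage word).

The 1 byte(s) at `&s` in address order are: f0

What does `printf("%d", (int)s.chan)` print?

-2

[0]=0xf0 (big-endian) → word 0xf0
id [7+:1] = (word>>7) & 0x1 = 1
flags [6+:1] = (word>>6) & 0x1 = 1
chan [3+:3] = (word>>3) & 0x7 = 6  ←
state [0+:3] = (word>>0) & 0x7 = 0
chan signed 3b, MSB=1: 6 - 8 = -2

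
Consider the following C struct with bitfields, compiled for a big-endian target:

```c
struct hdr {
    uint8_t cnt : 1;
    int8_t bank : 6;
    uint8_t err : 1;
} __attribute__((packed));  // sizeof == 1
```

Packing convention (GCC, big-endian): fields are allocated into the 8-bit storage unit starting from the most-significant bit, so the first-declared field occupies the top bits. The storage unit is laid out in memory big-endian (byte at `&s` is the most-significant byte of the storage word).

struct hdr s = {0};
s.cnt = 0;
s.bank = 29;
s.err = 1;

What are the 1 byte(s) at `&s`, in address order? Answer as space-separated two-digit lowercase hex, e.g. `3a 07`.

3b

cnt (1b) val=0 bits=0x0 at bit 7: 0x00
bank (6b) val=29 bits=0x1d at bit 1: 0x3a
err (1b) val=1 bits=0x1 at bit 0: 0x3b
word = 0x3b → big-endian bytes:
  [0]=0x3b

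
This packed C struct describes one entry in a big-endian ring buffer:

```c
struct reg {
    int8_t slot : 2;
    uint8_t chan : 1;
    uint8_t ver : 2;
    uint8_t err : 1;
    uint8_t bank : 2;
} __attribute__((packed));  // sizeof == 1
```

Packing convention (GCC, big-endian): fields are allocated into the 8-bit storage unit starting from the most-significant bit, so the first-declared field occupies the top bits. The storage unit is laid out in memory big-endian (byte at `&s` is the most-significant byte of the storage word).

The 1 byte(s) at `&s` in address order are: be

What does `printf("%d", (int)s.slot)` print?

[0]=0xbe (big-endian) → word 0xbe
slot:2 @ bit 6 → (0xbe>>6)&0x3 = 0x2  ←
chan:1 @ bit 5 → (0xbe>>5)&0x1 = 0x1
ver:2 @ bit 3 → (0xbe>>3)&0x3 = 0x3
err:1 @ bit 2 → (0xbe>>2)&0x1 = 0x1
bank:2 @ bit 0 → (0xbe>>0)&0x3 = 0x2
slot signed 2b, MSB=1: 2 - 4 = -2

-2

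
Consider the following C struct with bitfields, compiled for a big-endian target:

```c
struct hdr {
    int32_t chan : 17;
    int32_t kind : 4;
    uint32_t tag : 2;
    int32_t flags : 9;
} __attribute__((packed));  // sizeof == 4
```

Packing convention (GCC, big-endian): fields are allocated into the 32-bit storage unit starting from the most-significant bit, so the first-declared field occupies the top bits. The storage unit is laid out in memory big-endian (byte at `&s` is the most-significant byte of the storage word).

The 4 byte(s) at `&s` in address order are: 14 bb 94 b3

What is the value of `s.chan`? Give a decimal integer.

[0]=0x14 [1]=0xbb [2]=0x94 [3]=0xb3 (big-endian) → word 0x14bb94b3
chan:17 @ bit 15 → (0x14bb94b3>>15)&0x1ffff = 0x2977  ←
kind:4 @ bit 11 → (0x14bb94b3>>11)&0xf = 0x2
tag:2 @ bit 9 → (0x14bb94b3>>9)&0x3 = 0x2
flags:9 @ bit 0 → (0x14bb94b3>>0)&0x1ff = 0xb3
chan signed 17b, MSB=0: value = 10615

10615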